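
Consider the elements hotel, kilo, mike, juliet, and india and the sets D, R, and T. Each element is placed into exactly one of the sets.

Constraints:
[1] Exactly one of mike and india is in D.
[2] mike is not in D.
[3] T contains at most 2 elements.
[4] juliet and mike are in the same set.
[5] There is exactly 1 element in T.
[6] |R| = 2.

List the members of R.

R = {juliet, mike}

From (2): mike ∉ D.
(1) (exactly one): india ∈ D.
(4): juliet matches mike: juliet ∉ D.
Suppose hotel ∈ R: no assignment then satisfies all the clues, so hotel ∉ R.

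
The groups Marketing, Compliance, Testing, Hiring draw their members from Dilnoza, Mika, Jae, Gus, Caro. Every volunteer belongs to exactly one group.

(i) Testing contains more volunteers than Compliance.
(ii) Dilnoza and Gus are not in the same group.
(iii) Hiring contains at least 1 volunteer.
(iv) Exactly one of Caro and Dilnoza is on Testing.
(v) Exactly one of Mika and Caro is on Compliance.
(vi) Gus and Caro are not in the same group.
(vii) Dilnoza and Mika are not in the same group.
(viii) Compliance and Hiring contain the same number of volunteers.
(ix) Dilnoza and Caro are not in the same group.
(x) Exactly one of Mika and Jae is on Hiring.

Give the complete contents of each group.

Marketing = {Gus}; Compliance = {Caro}; Testing = {Dilnoza, Jae}; Hiring = {Mika}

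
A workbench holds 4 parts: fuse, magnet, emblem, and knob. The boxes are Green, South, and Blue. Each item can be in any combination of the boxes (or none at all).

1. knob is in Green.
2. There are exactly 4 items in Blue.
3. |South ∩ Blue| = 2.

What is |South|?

2

From (1): knob ∈ Green.
(2): only 4 candidates remain for Blue, so all are in.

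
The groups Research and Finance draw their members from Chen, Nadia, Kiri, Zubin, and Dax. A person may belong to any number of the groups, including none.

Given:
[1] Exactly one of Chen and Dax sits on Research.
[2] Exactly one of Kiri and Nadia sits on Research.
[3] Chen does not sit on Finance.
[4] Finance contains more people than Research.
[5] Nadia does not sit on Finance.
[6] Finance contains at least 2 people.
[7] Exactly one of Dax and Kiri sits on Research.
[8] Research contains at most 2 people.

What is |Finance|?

3

From (3): Chen ∉ Finance.
From (5): Nadia ∉ Finance.
Suppose Kiri ∉ Finance: no assignment then satisfies all the clues, so Kiri ∈ Finance.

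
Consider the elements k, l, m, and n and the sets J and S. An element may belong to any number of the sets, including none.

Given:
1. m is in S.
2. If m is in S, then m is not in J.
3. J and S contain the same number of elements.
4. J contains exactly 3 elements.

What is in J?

From (1): m ∈ S.
(2): m ∉ J.
(4): only 3 candidates remain for J, so all are in.

J = {k, l, n}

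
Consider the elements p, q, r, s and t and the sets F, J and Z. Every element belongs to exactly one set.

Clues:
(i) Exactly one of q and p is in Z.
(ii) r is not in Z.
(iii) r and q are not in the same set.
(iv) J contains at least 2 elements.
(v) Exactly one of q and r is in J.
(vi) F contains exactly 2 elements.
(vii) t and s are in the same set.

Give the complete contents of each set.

From (ii): r ∉ Z.
Suppose p ∈ F: no assignment then satisfies all the clues, so p ∉ F.

F = {s, t}; J = {p, r}; Z = {q}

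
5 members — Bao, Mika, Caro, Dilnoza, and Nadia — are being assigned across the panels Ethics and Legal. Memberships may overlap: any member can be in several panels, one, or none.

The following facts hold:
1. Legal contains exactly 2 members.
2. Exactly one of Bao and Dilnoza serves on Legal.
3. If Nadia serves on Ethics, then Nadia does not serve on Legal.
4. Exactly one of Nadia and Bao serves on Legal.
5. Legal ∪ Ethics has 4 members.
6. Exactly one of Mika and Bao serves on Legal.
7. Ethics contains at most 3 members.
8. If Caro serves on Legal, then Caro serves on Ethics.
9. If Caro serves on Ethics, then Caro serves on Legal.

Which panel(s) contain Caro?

Caro: Ethics, Legal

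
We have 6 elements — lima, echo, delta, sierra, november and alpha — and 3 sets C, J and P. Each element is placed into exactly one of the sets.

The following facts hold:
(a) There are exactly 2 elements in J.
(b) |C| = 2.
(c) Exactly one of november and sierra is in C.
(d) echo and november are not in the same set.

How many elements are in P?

2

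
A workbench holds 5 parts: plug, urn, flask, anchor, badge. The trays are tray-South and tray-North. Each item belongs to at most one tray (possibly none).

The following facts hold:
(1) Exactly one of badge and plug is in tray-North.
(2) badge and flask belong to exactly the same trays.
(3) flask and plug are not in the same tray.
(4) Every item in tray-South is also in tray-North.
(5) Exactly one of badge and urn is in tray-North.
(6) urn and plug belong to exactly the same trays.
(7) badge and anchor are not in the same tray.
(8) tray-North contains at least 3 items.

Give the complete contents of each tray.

tray-South = {}; tray-North = {anchor, plug, urn}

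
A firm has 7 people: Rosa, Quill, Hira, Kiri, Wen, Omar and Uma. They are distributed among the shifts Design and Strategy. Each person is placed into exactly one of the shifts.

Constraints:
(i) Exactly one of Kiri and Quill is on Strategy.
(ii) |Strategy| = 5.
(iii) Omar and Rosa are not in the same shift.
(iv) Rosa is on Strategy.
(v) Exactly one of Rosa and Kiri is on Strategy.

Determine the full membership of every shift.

From (iv): Rosa ∈ Strategy.
(iii): Omar ∉ Strategy.
(v) (exactly one): Kiri ∉ Strategy.
Only one shift left: Kiri ∈ Design.
Only one shift left: Omar ∈ Design.
(i) (exactly one): Quill ∈ Strategy.
(ii): only 5 candidates remain for Strategy, so all are in.

Design = {Kiri, Omar}; Strategy = {Hira, Quill, Rosa, Uma, Wen}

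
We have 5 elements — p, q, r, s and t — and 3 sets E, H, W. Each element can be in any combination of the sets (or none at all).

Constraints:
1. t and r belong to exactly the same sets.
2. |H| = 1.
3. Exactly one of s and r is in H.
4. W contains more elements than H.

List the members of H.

H = {s}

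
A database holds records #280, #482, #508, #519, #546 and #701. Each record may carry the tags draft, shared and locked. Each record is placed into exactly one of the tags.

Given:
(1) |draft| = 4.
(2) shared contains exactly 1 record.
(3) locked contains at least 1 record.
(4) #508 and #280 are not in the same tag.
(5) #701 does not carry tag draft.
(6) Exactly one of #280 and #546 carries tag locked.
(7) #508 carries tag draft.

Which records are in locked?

From (5): #701 ∉ draft.
From (7): #508 ∈ draft.
(4): #280 ∉ draft.
(1): only 4 candidates remain for draft, so all are in.
(6) (exactly one): #280 ∈ locked.
(2): only 1 candidates remain for shared, so all are in.

locked = {#280}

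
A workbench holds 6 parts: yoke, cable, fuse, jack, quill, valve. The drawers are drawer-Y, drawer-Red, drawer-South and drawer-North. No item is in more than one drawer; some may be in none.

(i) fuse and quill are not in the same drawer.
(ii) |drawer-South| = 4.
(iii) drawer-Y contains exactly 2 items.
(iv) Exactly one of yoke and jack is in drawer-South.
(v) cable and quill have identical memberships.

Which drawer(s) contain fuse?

fuse: drawer-Y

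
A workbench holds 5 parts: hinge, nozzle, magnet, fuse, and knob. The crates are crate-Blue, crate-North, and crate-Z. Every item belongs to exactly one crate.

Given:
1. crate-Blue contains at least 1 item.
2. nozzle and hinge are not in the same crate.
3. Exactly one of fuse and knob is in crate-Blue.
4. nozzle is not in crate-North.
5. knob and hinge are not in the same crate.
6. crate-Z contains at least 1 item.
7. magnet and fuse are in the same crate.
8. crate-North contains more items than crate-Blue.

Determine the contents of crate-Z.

crate-Z = {nozzle}

From (4): nozzle ∉ crate-North.
Suppose hinge ∈ crate-Z: no assignment then satisfies all the clues, so hinge ∉ crate-Z.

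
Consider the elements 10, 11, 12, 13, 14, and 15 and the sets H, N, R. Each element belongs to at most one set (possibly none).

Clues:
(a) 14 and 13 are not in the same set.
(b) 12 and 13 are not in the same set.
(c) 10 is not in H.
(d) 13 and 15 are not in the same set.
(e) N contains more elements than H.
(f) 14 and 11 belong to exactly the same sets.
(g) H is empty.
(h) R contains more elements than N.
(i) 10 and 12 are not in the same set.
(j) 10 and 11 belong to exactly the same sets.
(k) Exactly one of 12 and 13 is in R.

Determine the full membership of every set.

H = {}; N = {13}; R = {12, 15}

From (c): 10 ∉ H.
(g): H already has 0, so the rest are out.
Suppose 10 ∈ N: no assignment then satisfies all the clues, so 10 ∉ N.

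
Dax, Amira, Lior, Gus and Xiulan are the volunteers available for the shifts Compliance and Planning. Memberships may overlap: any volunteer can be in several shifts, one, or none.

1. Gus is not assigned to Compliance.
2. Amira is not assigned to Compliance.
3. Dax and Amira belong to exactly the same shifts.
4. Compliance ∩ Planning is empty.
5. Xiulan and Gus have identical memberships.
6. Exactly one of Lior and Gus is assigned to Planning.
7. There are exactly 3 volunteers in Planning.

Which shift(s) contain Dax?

From (1): Gus ∉ Compliance.
From (2): Amira ∉ Compliance.
(3): Dax matches Amira: Dax ∉ Compliance.
(5): Xiulan matches Gus: Xiulan ∉ Compliance.
Suppose Dax ∉ Planning: no assignment then satisfies all the clues, so Dax ∈ Planning.

Dax: Planning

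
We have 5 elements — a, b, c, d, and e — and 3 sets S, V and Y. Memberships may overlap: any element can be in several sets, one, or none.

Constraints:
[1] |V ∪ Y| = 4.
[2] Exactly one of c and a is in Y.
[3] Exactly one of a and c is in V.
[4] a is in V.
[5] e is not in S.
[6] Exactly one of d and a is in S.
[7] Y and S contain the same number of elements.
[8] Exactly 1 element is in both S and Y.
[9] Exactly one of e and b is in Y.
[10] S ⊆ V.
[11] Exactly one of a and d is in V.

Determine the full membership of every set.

S = {a, b}; V = {a, b, e}; Y = {b, c}

From (4): a ∈ V.
From (5): e ∉ S.
(3) (exactly one): c ∉ V.
(10) contrapositive: c ∉ S.
(11) (exactly one): d ∉ V.
(10) contrapositive: d ∉ S.
(6) (exactly one): a ∈ S.
Suppose a ∈ Y: no assignment then satisfies all the clues, so a ∉ Y.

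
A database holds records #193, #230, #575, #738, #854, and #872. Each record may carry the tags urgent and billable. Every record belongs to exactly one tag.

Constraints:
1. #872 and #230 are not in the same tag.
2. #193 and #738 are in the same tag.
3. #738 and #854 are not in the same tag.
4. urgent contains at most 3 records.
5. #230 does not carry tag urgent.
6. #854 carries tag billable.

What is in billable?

From (5): #230 ∉ urgent.
From (6): #854 ∈ billable.
(3): #738 ∉ billable.
Only one tag left: #230 ∈ billable.
Only one tag left: #738 ∈ urgent.
(1): #872 ∉ billable.
(2): #193 matches #738: #193 ∈ urgent.
Only one tag left: #872 ∈ urgent.
(4): urgent already has 3, so the rest are out.
Only one tag left: #575 ∈ billable.

billable = {#230, #575, #854}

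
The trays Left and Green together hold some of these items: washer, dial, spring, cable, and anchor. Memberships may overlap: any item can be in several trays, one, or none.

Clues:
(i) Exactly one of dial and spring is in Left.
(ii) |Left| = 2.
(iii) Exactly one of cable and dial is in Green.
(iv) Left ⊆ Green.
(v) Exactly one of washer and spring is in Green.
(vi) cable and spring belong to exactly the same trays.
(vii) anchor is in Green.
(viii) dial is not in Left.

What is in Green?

Green = {anchor, cable, spring}

From (vii): anchor ∈ Green.
From (viii): dial ∉ Left.
(i) (exactly one): spring ∈ Left.
(iv) with spring ∈ Left: spring ∈ Green.
(v) (exactly one): washer ∉ Green.
(vi): cable matches spring: cable ∈ Left.
(vi): cable matches spring: cable ∈ Green.
(ii): Left already has 2, so the rest are out.
(iii) (exactly one): dial ∉ Green.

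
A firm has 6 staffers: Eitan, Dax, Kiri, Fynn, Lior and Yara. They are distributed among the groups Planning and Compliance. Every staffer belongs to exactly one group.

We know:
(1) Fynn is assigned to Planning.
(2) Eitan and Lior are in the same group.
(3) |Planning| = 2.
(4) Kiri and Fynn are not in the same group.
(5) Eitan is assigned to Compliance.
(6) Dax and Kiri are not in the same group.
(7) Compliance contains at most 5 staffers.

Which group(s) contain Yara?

Yara: Compliance

From (1): Fynn ∈ Planning.
From (5): Eitan ∈ Compliance.
(2): Lior matches Eitan: Lior ∉ Planning.
(2): Lior matches Eitan: Lior ∈ Compliance.
(4): Kiri ∉ Planning.
Only one group left: Kiri ∈ Compliance.
(6): Dax ∉ Compliance.
Only one group left: Dax ∈ Planning.
(3): Planning already has 2, so the rest are out.
Only one group left: Yara ∈ Compliance.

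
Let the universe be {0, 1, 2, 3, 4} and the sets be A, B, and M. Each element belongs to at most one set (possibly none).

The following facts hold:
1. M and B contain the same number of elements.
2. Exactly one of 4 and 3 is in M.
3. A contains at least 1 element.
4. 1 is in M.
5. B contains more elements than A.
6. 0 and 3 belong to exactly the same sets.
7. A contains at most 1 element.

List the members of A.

A = {2}

From (4): 1 ∈ M.
Suppose 0 ∈ A: no assignment then satisfies all the clues, so 0 ∉ A.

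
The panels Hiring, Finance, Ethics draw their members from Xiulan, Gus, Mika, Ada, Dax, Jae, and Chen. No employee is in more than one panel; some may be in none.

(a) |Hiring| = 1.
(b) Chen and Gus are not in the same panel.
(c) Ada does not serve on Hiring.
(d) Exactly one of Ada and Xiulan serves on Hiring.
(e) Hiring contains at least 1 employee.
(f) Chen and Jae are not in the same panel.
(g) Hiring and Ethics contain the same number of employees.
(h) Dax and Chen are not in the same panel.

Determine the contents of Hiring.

Hiring = {Xiulan}

From (c): Ada ∉ Hiring.
(d) (exactly one): Xiulan ∈ Hiring.
(a): Hiring already has 1, so the rest are out.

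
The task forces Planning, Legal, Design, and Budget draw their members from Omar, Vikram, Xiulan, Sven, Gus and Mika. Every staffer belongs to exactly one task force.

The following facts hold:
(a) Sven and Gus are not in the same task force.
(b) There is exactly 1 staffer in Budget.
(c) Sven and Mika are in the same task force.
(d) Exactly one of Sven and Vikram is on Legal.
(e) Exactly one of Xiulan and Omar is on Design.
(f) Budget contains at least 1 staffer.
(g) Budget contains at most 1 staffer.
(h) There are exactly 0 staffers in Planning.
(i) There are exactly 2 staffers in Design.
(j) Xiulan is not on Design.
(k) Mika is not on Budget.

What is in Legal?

Legal = {Mika, Sven, Xiulan}

From (j): Xiulan ∉ Design.
From (k): Mika ∉ Budget.
(c): Sven matches Mika: Sven ∉ Budget.
(e) (exactly one): Omar ∈ Design.
(h): Planning already has 0, so the rest are out.
Suppose Vikram ∈ Legal: no assignment then satisfies all the clues, so Vikram ∉ Legal.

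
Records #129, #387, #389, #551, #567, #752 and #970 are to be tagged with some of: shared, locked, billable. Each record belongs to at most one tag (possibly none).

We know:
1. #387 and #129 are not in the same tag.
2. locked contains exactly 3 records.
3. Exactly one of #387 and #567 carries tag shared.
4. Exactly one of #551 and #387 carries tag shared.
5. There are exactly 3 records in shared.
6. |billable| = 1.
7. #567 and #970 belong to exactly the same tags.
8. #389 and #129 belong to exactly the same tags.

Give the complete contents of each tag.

shared = {#551, #567, #970}; locked = {#129, #389, #752}; billable = {#387}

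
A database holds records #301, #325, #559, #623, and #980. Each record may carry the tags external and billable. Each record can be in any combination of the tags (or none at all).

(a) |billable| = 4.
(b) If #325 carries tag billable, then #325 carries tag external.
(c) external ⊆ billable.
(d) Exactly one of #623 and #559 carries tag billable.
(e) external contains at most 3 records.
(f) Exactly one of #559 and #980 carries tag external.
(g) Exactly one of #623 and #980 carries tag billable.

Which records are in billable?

billable = {#301, #325, #559, #980}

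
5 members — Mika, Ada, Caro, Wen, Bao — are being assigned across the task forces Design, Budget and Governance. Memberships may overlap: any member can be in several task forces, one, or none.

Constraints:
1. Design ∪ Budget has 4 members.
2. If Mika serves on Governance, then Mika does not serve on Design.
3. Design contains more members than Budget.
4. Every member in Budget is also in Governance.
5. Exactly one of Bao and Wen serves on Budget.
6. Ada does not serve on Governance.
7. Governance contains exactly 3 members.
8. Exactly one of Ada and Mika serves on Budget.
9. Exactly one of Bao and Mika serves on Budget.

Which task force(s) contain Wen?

From (6): Ada ∉ Governance.
(4) contrapositive: Ada ∉ Budget.
(8) (exactly one): Mika ∈ Budget.
(9) (exactly one): Bao ∉ Budget.
(4) with Mika ∈ Budget: Mika ∈ Governance.
(5) (exactly one): Wen ∈ Budget.
(2): Mika ∉ Design.
(4) with Wen ∈ Budget: Wen ∈ Governance.
Suppose Wen ∉ Design: no assignment then satisfies all the clues, so Wen ∈ Design.

Wen: Budget, Design, Governance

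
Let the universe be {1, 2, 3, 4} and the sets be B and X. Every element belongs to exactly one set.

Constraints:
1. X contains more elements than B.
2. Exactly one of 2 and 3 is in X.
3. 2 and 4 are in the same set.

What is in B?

B = {3}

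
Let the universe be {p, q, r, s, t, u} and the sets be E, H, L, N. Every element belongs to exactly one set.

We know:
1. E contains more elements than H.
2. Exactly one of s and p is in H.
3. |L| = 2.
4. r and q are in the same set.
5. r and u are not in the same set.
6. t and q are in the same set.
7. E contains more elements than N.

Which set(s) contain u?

u: L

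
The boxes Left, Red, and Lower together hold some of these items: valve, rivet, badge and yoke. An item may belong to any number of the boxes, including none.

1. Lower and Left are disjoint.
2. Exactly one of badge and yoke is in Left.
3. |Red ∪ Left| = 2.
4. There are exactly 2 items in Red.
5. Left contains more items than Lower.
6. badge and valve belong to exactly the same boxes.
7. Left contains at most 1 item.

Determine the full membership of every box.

Left = {yoke}; Red = {rivet, yoke}; Lower = {}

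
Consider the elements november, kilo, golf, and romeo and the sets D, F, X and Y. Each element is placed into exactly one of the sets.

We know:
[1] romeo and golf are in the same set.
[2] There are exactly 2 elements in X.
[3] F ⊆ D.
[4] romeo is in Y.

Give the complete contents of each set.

From (4): romeo ∈ Y.
(1): golf matches romeo: golf ∉ D.
(1): golf matches romeo: golf ∉ F.
(1): golf matches romeo: golf ∉ X.
(1): golf matches romeo: golf ∈ Y.
(2): only 2 candidates remain for X, so all are in.

D = {}; F = {}; X = {kilo, november}; Y = {golf, romeo}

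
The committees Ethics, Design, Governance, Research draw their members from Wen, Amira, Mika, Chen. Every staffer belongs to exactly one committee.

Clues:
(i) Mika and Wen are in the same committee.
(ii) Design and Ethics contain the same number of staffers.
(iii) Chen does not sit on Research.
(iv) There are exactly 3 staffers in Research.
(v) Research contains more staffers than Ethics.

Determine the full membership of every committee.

Ethics = {}; Design = {}; Governance = {Chen}; Research = {Amira, Mika, Wen}

From (iii): Chen ∉ Research.
(iv): only 3 candidates remain for Research, so all are in.
Suppose Chen ∈ Ethics: no assignment then satisfies all the clues, so Chen ∉ Ethics.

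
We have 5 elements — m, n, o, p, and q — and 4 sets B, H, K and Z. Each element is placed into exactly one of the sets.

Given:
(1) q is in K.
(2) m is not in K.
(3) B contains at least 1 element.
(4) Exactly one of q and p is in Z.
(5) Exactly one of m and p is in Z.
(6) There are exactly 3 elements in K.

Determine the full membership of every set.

B = {m}; H = {}; K = {n, o, q}; Z = {p}

From (1): q ∈ K.
From (2): m ∉ K.
(4) (exactly one): p ∈ Z.
(5) (exactly one): m ∉ Z.
(6): only 3 candidates remain for K, so all are in.
(3): only 1 candidates remain for B, so all are in.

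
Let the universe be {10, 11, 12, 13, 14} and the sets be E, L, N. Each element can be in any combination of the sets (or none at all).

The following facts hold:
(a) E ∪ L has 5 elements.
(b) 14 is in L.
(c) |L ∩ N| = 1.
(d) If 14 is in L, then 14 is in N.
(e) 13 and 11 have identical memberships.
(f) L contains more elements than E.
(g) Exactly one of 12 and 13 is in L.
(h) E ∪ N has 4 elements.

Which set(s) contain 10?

From (b): 14 ∈ L.
(d): 14 ∈ N.
Suppose 10 ∈ E: no assignment then satisfies all the clues, so 10 ∉ E.

10: L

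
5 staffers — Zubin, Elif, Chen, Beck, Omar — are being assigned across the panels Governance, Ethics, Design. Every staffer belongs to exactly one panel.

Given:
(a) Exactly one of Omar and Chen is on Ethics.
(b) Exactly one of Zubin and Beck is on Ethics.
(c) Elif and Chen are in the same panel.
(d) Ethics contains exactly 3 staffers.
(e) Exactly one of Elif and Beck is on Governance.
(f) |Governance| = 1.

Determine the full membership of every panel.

Governance = {Beck}; Ethics = {Chen, Elif, Zubin}; Design = {Omar}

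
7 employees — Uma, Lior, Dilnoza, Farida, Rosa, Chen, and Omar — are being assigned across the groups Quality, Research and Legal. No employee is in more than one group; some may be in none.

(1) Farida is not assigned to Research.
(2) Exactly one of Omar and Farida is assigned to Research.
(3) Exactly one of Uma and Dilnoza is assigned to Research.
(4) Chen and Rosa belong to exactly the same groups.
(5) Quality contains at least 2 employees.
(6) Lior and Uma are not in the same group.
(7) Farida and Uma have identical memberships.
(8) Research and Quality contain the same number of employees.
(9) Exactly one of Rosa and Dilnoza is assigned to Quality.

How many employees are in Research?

2

From (1): Farida ∉ Research.
(2) (exactly one): Omar ∈ Research.
(7): Uma matches Farida: Uma ∉ Research.
(3) (exactly one): Dilnoza ∈ Research.
(9) (exactly one): Rosa ∈ Quality.
(4): Chen matches Rosa: Chen ∈ Quality.
Suppose Uma ∈ Quality: no assignment then satisfies all the clues, so Uma ∉ Quality.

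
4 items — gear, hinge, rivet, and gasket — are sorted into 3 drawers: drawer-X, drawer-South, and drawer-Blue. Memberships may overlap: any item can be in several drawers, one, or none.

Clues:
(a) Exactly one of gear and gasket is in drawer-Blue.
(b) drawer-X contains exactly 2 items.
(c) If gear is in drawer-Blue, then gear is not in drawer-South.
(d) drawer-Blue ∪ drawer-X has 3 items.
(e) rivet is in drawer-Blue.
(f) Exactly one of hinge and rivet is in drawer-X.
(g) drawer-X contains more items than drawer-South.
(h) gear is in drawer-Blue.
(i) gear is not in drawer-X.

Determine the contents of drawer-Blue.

drawer-Blue = {gear, rivet}

From (e): rivet ∈ drawer-Blue.
From (h): gear ∈ drawer-Blue.
From (i): gear ∉ drawer-X.
(a) (exactly one): gasket ∉ drawer-Blue.
(c): gear ∉ drawer-South.
Suppose hinge ∈ drawer-Blue: no assignment then satisfies all the clues, so hinge ∉ drawer-Blue.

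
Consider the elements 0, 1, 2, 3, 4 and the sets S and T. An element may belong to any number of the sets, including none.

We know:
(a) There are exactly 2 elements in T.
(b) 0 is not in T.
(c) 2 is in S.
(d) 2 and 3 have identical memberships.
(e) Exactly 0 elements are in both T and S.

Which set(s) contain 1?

1: T

From (b): 0 ∉ T.
From (c): 2 ∈ S.
(d): 3 matches 2: 3 ∈ S.
Suppose 1 ∈ S: no assignment then satisfies all the clues, so 1 ∉ S.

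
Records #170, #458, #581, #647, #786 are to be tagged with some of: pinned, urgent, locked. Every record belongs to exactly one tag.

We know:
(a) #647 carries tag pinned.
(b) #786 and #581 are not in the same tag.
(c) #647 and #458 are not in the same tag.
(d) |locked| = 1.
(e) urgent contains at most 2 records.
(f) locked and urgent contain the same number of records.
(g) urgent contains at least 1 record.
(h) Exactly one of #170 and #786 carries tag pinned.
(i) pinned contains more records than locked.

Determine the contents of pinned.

From (a): #647 ∈ pinned.
(c): #458 ∉ pinned.
Suppose #170 ∉ pinned: no assignment then satisfies all the clues, so #170 ∈ pinned.

pinned = {#170, #581, #647}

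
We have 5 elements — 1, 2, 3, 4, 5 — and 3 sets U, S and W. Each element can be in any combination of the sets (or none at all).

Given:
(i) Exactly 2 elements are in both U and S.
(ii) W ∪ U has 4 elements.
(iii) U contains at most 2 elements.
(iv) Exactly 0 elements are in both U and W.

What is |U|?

2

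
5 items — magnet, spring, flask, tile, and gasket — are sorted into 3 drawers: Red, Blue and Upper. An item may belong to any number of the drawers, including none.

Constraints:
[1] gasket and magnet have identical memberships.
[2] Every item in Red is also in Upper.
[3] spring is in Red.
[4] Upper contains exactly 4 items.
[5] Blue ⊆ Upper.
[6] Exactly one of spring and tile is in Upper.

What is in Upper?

From (3): spring ∈ Red.
(2) with spring ∈ Red: spring ∈ Upper.
(6) (exactly one): tile ∉ Upper.
(2) contrapositive: tile ∉ Red.
(4): only 4 candidates remain for Upper, so all are in.
(5) contrapositive: tile ∉ Blue.

Upper = {flask, gasket, magnet, spring}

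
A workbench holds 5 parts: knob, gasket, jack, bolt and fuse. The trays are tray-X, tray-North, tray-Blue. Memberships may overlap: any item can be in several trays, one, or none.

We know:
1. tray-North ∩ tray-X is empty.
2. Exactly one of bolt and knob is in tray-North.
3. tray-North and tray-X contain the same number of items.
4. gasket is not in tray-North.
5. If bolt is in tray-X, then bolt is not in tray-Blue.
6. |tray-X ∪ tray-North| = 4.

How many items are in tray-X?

2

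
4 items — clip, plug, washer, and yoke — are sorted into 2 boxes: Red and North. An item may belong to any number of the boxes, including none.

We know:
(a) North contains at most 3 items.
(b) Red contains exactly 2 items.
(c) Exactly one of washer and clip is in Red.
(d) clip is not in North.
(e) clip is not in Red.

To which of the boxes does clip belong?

From (d): clip ∉ North.
From (e): clip ∉ Red.
(c) (exactly one): washer ∈ Red.

clip: none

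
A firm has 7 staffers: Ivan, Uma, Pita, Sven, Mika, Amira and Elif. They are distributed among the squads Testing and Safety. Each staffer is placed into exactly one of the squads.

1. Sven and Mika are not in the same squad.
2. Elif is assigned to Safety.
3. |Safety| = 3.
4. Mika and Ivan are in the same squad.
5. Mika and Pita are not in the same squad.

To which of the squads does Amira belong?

Amira: Testing

From (2): Elif ∈ Safety.
Suppose Amira ∉ Testing: no assignment then satisfies all the clues, so Amira ∈ Testing.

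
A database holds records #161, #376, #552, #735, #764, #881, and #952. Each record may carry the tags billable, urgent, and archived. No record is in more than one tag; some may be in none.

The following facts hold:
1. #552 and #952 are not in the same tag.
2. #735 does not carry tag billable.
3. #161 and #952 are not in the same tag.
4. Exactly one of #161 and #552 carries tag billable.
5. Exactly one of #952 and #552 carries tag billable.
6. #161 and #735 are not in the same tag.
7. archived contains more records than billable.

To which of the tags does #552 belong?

#552: billable

From (2): #735 ∉ billable.
Suppose #552 ∉ billable: no assignment then satisfies all the clues, so #552 ∈ billable.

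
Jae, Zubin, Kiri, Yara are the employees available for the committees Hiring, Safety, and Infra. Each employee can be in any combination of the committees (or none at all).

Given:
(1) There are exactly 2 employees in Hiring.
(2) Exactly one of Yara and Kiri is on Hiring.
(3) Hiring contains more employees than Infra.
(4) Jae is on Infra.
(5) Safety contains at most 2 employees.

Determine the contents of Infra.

Infra = {Jae}

From (4): Jae ∈ Infra.
Suppose Zubin ∈ Infra: no assignment then satisfies all the clues, so Zubin ∉ Infra.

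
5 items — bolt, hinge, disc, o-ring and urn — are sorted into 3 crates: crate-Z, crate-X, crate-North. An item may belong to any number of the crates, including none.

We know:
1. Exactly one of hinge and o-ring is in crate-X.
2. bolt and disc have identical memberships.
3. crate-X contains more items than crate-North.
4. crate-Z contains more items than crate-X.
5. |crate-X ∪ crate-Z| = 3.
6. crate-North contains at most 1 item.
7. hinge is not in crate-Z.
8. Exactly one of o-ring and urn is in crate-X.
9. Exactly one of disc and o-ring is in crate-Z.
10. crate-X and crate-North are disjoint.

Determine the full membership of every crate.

crate-Z = {bolt, disc}; crate-X = {o-ring}; crate-North = {}

From (7): hinge ∉ crate-Z.
Suppose bolt ∉ crate-Z: no assignment then satisfies all the clues, so bolt ∈ crate-Z.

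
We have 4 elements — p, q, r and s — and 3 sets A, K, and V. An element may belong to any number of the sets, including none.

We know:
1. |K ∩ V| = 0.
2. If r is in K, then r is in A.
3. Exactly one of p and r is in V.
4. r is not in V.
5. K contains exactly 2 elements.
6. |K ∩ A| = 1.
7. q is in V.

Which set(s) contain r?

From (4): r ∉ V.
From (7): q ∈ V.
(3) (exactly one): p ∈ V.
Suppose r ∉ A: no assignment then satisfies all the clues, so r ∈ A.

r: A, K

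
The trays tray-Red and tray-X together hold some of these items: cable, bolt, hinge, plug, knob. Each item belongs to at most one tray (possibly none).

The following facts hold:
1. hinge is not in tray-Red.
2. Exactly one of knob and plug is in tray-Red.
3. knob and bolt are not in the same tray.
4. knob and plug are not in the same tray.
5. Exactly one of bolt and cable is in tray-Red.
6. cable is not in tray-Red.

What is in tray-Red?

From (1): hinge ∉ tray-Red.
From (6): cable ∉ tray-Red.
(5) (exactly one): bolt ∈ tray-Red.
(3): knob ∉ tray-Red.
(2) (exactly one): plug ∈ tray-Red.

tray-Red = {bolt, plug}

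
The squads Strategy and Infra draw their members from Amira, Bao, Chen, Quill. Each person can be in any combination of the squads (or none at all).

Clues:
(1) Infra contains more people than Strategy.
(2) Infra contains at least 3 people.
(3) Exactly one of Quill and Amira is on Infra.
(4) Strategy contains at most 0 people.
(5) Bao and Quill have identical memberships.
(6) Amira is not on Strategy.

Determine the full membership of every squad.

Strategy = {}; Infra = {Bao, Chen, Quill}

From (6): Amira ∉ Strategy.
(4): Strategy already has 0, so the rest are out.
Suppose Amira ∈ Infra: no assignment then satisfies all the clues, so Amira ∉ Infra.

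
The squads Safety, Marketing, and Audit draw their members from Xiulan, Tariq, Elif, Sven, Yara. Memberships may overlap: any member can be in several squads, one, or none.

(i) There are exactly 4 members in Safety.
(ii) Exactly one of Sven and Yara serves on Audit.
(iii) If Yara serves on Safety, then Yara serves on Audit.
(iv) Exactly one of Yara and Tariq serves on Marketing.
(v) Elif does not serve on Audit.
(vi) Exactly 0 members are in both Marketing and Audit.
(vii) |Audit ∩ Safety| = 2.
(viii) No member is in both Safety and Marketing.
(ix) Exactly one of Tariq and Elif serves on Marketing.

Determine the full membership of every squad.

From (v): Elif ∉ Audit.
Suppose Xiulan ∉ Safety: no assignment then satisfies all the clues, so Xiulan ∈ Safety.

Safety = {Elif, Sven, Xiulan, Yara}; Marketing = {Tariq}; Audit = {Xiulan, Yara}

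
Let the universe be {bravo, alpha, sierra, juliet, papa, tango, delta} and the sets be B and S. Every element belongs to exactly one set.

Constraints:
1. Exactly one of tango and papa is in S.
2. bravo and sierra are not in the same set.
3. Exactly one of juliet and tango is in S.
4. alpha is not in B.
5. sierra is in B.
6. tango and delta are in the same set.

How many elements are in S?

From (4): alpha ∉ B.
From (5): sierra ∈ B.
(2): bravo ∉ B.
Only one set left: bravo ∈ S.
Only one set left: alpha ∈ S.

4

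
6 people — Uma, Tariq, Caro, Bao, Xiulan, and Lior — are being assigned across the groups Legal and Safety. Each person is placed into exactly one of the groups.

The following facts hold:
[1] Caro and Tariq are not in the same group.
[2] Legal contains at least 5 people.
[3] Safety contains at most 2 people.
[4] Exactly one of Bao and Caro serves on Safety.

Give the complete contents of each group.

Legal = {Bao, Lior, Tariq, Uma, Xiulan}; Safety = {Caro}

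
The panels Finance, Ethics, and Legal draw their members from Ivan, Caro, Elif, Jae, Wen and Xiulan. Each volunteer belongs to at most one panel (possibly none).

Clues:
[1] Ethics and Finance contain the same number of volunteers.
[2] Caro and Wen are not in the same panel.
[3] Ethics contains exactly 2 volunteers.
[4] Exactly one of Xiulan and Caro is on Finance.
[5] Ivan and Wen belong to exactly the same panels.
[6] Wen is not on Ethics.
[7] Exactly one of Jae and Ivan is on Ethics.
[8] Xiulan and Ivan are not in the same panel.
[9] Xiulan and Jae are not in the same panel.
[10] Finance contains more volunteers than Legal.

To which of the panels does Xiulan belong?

From (6): Wen ∉ Ethics.
(5): Ivan matches Wen: Ivan ∉ Ethics.
(7) (exactly one): Jae ∈ Ethics.
(9): Xiulan ∉ Ethics.
Suppose Xiulan ∉ Finance: no assignment then satisfies all the clues, so Xiulan ∈ Finance.

Xiulan: Finance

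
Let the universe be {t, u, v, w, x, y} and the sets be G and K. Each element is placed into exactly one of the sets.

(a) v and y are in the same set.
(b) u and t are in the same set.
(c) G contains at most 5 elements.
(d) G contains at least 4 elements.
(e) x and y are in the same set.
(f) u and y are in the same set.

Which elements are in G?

G = {t, u, v, x, y}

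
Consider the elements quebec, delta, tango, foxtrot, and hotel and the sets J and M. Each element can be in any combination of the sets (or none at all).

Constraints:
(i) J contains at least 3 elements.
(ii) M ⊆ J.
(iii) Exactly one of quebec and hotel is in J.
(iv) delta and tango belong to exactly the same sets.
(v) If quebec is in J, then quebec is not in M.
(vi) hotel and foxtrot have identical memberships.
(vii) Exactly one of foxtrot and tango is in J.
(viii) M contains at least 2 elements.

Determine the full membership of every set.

J = {delta, quebec, tango}; M = {delta, tango}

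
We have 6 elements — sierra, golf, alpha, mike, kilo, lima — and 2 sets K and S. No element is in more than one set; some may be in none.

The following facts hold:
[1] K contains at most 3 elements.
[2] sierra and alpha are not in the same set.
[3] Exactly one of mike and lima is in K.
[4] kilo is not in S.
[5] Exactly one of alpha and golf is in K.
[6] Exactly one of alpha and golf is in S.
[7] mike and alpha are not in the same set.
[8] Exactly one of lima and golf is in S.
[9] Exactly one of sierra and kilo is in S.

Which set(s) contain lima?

From (4): kilo ∉ S.
(9) (exactly one): sierra ∈ S.
(2): alpha ∉ S.
(6) (exactly one): golf ∈ S.
(8) (exactly one): lima ∉ S.
(5) (exactly one): alpha ∈ K.
(7): mike ∉ K.
(3) (exactly one): lima ∈ K.

lima: K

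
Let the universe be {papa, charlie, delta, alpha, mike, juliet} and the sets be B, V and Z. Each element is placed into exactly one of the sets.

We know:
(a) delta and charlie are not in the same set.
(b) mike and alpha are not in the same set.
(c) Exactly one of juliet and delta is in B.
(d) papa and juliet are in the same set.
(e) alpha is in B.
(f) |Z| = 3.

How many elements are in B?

2

From (e): alpha ∈ B.
(b): mike ∉ B.
Suppose papa ∈ B: no assignment then satisfies all the clues, so papa ∉ B.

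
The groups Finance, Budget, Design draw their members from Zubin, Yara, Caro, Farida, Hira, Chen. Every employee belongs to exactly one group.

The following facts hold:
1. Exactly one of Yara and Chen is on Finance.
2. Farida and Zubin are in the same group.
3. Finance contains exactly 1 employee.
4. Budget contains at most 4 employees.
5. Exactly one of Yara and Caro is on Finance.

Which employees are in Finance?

Finance = {Yara}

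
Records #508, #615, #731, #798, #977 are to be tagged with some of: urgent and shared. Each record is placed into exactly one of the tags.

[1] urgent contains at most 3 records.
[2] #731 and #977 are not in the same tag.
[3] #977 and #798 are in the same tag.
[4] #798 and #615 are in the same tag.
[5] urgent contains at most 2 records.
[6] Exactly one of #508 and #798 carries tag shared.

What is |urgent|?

2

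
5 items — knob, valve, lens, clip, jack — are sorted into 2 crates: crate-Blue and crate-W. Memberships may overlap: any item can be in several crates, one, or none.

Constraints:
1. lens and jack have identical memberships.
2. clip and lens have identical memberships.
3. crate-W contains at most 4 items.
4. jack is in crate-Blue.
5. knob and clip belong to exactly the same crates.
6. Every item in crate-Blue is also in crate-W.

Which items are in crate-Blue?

crate-Blue = {clip, jack, knob, lens}

From (4): jack ∈ crate-Blue.
(1): lens matches jack: lens ∈ crate-Blue.
(2): clip matches lens: clip ∈ crate-Blue.
(5): knob matches clip: knob ∈ crate-Blue.
(6) with knob ∈ crate-Blue: knob ∈ crate-W.
(6) with lens ∈ crate-Blue: lens ∈ crate-W.
(6) with clip ∈ crate-Blue: clip ∈ crate-W.
(6) with jack ∈ crate-Blue: jack ∈ crate-W.
(3): crate-W already has 4, so the rest are out.
(6) contrapositive: valve ∉ crate-Blue.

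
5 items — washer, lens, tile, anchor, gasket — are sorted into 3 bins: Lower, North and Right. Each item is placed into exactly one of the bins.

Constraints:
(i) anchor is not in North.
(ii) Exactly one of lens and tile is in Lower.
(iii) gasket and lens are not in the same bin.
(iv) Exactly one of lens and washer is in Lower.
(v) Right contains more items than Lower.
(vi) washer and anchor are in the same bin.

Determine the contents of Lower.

Lower = {lens}

From (i): anchor ∉ North.
(vi): washer matches anchor: washer ∉ North.
Suppose washer ∈ Lower: no assignment then satisfies all the clues, so washer ∉ Lower.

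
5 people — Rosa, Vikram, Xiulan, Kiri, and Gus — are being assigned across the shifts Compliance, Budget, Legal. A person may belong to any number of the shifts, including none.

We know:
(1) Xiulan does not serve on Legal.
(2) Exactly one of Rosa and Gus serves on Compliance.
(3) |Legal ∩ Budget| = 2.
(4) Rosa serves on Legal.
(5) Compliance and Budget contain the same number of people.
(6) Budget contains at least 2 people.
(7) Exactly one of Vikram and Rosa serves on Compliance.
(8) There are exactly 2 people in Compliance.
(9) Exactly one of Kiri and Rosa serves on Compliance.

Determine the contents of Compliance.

Compliance = {Rosa, Xiulan}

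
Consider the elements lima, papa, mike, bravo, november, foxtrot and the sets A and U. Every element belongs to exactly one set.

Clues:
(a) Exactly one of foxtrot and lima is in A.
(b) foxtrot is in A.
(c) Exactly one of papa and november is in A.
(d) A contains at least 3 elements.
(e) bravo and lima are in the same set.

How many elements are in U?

From (b): foxtrot ∈ A.
(a) (exactly one): lima ∉ A.
(e): bravo matches lima: bravo ∉ A.
Only one set left: lima ∈ U.
Only one set left: bravo ∈ U.
Suppose mike ∉ A: no assignment then satisfies all the clues, so mike ∈ A.

3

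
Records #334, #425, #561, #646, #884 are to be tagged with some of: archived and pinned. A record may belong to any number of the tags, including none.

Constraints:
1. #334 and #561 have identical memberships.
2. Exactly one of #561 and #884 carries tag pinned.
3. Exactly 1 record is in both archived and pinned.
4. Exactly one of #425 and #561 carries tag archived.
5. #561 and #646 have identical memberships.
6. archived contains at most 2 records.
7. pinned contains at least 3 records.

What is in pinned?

pinned = {#334, #425, #561, #646}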